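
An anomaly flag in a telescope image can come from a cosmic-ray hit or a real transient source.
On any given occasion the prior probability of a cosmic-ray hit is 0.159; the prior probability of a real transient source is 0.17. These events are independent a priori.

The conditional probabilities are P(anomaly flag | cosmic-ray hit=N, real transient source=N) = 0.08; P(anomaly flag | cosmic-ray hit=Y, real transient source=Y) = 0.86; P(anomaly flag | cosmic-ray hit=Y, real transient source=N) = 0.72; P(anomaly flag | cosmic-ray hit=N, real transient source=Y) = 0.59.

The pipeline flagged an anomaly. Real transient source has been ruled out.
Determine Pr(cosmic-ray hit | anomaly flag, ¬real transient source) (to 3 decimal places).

P(anomaly flag | ¬real transient source) = 0.08*0.841 + 0.72*0.159 = 0.067280 + 0.114480 = 0.181760
Of this, 0.114480 comes from 0.72*0.159 (the cosmic-ray hit=true cases).
Hence the posterior is 0.114480/0.181760 ≈ 0.630.

Pr(cosmic-ray hit | anomaly flag, ¬real transient source) ≈ 0.630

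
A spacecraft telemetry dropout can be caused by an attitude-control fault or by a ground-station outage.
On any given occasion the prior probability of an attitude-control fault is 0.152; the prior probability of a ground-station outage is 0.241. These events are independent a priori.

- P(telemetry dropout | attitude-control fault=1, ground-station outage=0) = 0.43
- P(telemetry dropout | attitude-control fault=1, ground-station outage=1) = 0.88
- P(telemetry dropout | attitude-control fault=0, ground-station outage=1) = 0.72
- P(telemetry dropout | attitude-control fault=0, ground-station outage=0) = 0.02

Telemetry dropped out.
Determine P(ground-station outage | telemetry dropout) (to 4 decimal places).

P(ground-station outage | telemetry dropout) ≈ 0.7417

P(telemetry dropout) = 0.02*0.848*0.759 + 0.72*0.848*0.241 + 0.43*0.152*0.759 + 0.88*0.152*0.241 = 0.012873 + 0.147145 + 0.049608 + 0.032236 = 0.241862
The ground-station outage-present share is 0.147145 + 0.032236 = 0.179381.
Hence the posterior is 0.179381/0.241862 ≈ 0.7417.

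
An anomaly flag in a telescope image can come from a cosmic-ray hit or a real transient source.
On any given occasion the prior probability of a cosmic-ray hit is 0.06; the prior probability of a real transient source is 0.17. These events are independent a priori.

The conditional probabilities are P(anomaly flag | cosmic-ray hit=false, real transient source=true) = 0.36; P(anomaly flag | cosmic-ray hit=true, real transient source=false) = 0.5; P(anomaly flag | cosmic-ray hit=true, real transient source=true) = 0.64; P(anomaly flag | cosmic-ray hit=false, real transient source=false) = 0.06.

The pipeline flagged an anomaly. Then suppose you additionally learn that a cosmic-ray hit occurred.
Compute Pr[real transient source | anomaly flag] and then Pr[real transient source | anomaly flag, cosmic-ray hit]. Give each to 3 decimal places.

Pr[real transient source | anomaly flag] ≈ 0.472; Pr[real transient source | anomaly flag, cosmic-ray hit] ≈ 0.208

P(anomaly flag) = 0.06×0.94×0.83 + 0.36×0.94×0.17 + 0.5×0.06×0.83 + 0.64×0.06×0.17 = 0.046812 + 0.057528 + 0.024900 + 0.006528 = 0.135768
The real transient source-present share is 0.057528 + 0.006528 = 0.064056.
So P(real transient source | anomaly flag) = 0.064056/0.135768 ≈ 0.472.

With the extra evidence:
P(anomaly flag | cosmic-ray hit) = 0.5×0.83 + 0.64×0.17 = 0.415000 + 0.108800 = 0.523800
The real transient source-present share is 0.64×0.17 = 0.108800.
Hence the posterior is 0.108800/0.523800 ≈ 0.208.
— cosmic-ray hit explains away the evidence for real transient source.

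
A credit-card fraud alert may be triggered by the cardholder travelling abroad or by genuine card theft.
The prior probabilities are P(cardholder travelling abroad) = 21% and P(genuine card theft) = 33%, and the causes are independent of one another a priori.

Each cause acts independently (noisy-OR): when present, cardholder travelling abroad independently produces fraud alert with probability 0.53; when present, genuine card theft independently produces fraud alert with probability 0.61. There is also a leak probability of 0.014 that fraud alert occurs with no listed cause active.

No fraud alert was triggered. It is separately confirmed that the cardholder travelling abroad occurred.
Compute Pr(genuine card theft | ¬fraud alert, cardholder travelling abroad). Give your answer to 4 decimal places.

Under noisy-OR, P(fraud alert | causes) = 1 − (1−0.014)·∏(1−qᵢ) over the active causes.
P(¬fraud alert | cardholder travelling abroad) = 0.46342*0.67 + 0.180734*0.33 = 0.310491 + 0.059642 = 0.370133
Of this, 0.059642 comes from 0.180734*0.33 (the genuine card theft=true cases).
P(genuine card theft | ¬fraud alert, cardholder travelling abroad) = 0.059642 / 0.370133 ≈ 0.1611

Pr(genuine card theft | ¬fraud alert, cardholder travelling abroad) ≈ 0.1611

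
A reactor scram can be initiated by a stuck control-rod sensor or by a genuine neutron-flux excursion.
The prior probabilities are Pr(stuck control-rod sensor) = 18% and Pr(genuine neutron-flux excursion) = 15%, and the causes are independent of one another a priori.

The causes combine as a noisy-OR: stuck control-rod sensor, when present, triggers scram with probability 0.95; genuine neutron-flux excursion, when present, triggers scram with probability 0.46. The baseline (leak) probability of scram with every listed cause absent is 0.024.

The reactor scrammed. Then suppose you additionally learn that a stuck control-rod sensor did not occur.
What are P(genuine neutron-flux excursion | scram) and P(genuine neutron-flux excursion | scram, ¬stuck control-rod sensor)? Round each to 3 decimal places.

Under noisy-OR, P(scram | causes) = 1 − (1−0.024)·∏(1−qᵢ) over the active causes.
Weight on genuine neutron-flux excursion=true, given the evidence: 0.058174 + 0.026288 = 0.084462
The normalizing constant is 0.024·0.82·0.85 + 0.47296·0.82·0.15 + 0.9512·0.18·0.85 + 0.973648·0.18·0.15 = 0.246724
P(genuine neutron-flux excursion | scram) = 0.084462/0.246724 ≈ 0.342

With the extra evidence:
P(scram | ¬stuck control-rod sensor) = 0.024*0.85 + 0.47296*0.15 = 0.020400 + 0.070944 = 0.091344
Restricting to configurations with genuine neutron-flux excursion present: 0.47296*0.15 = 0.070944.
P(genuine neutron-flux excursion | scram, ¬stuck control-rod sensor) = 0.070944 / 0.091344 ≈ 0.777
Ruling out stuck control-rod sensor raises the posterior on genuine neutron-flux excursion — the flip side of explaining away.

P(genuine neutron-flux excursion | scram) ≈ 0.342; P(genuine neutron-flux excursion | scram, ¬stuck control-rod sensor) ≈ 0.777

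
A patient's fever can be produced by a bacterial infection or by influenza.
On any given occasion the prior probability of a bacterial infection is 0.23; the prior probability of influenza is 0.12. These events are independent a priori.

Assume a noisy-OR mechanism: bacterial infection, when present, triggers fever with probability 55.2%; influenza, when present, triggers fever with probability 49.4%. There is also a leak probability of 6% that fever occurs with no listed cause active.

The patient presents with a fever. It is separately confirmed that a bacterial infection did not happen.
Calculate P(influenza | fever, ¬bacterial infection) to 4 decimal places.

Under noisy-OR, P(fever | causes) = 1 − (1−0.06)·∏(1−qᵢ) over the active causes.
Weight on influenza=true, given the evidence: 0.52436·0.12 = 0.062923
Denominator P(fever | ¬bacterial infection): 0.06·0.88 + 0.52436·0.12 = 0.115723
P(influenza | fever, ¬bacterial infection) = 0.062923/0.115723 ≈ 0.5437

P(influenza | fever, ¬bacterial infection) ≈ 0.5437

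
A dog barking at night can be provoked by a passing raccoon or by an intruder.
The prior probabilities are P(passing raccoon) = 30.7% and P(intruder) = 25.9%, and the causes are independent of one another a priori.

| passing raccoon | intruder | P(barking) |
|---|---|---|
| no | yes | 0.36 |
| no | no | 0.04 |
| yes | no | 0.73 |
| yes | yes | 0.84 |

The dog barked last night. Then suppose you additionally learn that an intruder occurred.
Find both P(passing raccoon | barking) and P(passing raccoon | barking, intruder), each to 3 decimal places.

P(passing raccoon | barking) ≈ 0.732; P(passing raccoon | barking, intruder) ≈ 0.508

Weight on passing raccoon=true, given the evidence: 0.166066 + 0.066791 = 0.232857
Denominator P(barking): 0.04×0.693×0.741 + 0.36×0.693×0.259 + 0.73×0.307×0.741 + 0.84×0.307×0.259 = 0.318013
P(passing raccoon | barking) = 0.232857/0.318013 ≈ 0.732

Now also conditioning on intruder=true:
Enumerate both values of passing raccoon and weight by the priors:
  P(barking | intruder) = 0.36·0.693 + 0.84·0.307
        = 0.249480 + 0.257880 = 0.507360
The terms with passing raccoon present sum to 0.257880, so
  P(passing raccoon | barking, intruder) = 0.257880 / 0.507360 ≈ 0.508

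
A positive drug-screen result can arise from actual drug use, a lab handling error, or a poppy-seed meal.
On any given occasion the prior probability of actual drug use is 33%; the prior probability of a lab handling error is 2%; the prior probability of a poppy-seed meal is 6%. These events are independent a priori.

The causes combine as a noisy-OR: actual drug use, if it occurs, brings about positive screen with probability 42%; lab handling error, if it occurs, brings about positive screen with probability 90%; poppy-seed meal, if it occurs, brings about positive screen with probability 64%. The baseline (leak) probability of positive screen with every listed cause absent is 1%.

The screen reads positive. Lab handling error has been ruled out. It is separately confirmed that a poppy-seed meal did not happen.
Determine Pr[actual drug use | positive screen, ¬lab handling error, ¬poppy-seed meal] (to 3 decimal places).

Under noisy-OR, P(positive screen | causes) = 1 − (1−0.01)·∏(1−qᵢ) over the active causes.
Sum P(positive screen|·) weighted by the priors over both values of actual drug use:
  P(positive screen | ¬lab handling error, ¬poppy-seed meal) = 0.01*0.67 + 0.4258*0.33
        = 0.006700 + 0.140514 = 0.147214
Keeping only the actual drug use-present terms gives 0.140514, so
  P(actual drug use | positive screen, ¬lab handling error, ¬poppy-seed meal) = 0.140514 / 0.147214 ≈ 0.954

Pr[actual drug use | positive screen, ¬lab handling error, ¬poppy-seed meal] ≈ 0.954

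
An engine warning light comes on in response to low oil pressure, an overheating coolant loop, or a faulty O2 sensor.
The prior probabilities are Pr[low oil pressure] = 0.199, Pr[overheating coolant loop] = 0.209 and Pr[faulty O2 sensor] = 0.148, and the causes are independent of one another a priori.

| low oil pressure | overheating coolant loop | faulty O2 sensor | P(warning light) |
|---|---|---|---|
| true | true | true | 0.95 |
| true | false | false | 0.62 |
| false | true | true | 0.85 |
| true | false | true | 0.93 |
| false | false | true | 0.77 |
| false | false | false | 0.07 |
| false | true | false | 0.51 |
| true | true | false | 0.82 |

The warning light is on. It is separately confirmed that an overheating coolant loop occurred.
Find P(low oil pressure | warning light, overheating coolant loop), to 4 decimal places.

P(low oil pressure | warning light, overheating coolant loop) ≈ 0.2712

Numerator (weight on configurations with low oil pressure): 0.139029 + 0.027979 = 0.167008
The normalizing constant is 0.51×0.801×0.852 + 0.85×0.801×0.148 + 0.82×0.199×0.852 + 0.95×0.199×0.148 = 0.615825
P(low oil pressure | warning light, overheating coolant loop) = 0.167008/0.615825 ≈ 0.2712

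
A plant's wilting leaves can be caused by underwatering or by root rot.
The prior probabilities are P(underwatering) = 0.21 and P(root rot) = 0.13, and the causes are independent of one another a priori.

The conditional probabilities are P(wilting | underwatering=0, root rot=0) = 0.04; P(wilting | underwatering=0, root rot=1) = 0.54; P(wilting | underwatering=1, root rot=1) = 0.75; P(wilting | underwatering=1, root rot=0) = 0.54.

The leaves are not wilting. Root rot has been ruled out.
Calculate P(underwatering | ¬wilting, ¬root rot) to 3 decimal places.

For the numerator, keep only underwatering=true terms: 0.46*0.21 = 0.096600
Denominator P(¬wilting | ¬root rot): 0.96*0.79 + 0.46*0.21 = 0.855000
P(underwatering | ¬wilting, ¬root rot) = 0.096600/0.855000 ≈ 0.113

P(underwatering | ¬wilting, ¬root rot) ≈ 0.113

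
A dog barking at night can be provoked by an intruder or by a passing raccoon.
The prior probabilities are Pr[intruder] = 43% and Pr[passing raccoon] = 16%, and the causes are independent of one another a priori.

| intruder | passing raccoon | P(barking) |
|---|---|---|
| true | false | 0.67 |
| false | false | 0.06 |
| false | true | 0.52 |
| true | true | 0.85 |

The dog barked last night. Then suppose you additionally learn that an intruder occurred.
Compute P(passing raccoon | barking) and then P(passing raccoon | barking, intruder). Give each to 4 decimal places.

Numerator (weight on configurations with passing raccoon): 0.047424 + 0.058480 = 0.105904
Normalizer over all consistent configurations: 0.06×0.57×0.84 + 0.52×0.57×0.16 + 0.67×0.43×0.84 + 0.85×0.43×0.16 = 0.376636
Posterior = 0.105904 / 0.376636 ≈ 0.2812

Now condition on the additional information:
P(barking | intruder) = 0.67*0.84 + 0.85*0.16 = 0.562800 + 0.136000 = 0.698800
Restricting to configurations with passing raccoon present: 0.85*0.16 = 0.136000.
Hence the posterior is 0.136000/0.698800 ≈ 0.1946.

P(passing raccoon | barking) ≈ 0.2812; P(passing raccoon | barking, intruder) ≈ 0.1946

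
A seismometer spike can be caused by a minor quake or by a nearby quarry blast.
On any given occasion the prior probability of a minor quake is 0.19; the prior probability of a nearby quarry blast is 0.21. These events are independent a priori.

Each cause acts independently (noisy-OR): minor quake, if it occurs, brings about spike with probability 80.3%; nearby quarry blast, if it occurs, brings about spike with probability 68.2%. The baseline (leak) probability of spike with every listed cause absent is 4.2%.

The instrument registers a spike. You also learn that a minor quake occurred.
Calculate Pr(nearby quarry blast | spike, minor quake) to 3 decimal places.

Under noisy-OR, P(spike | causes) = 1 − (1−0.042)·∏(1−qᵢ) over the active causes.
Sum P(spike|·) weighted by the priors over both values of nearby quarry blast:
  P(spike | minor quake) = 0.811274×0.79 + 0.939985×0.21
        = 0.640906 + 0.197397 = 0.838303
Configurations with nearby quarry blast contribute 0.197397, so
  P(nearby quarry blast | spike, minor quake) = 0.197397 / 0.838303 ≈ 0.235

Pr(nearby quarry blast | spike, minor quake) ≈ 0.235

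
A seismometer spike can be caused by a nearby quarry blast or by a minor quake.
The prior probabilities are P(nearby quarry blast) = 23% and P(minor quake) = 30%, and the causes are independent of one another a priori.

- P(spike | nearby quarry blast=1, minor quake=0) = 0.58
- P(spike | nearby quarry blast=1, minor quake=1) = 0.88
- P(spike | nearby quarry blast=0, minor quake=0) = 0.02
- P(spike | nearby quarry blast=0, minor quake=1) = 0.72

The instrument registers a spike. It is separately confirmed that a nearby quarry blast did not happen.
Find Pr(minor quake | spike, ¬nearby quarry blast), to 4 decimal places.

P(spike | ¬nearby quarry blast) = 0.02·0.7 + 0.72·0.3 = 0.014000 + 0.216000 = 0.230000
Restricting to configurations with minor quake present: 0.72·0.3 = 0.216000.
So P(minor quake | spike, ¬nearby quarry blast) = 0.216000/0.230000 ≈ 0.9391.

Pr(minor quake | spike, ¬nearby quarry blast) ≈ 0.9391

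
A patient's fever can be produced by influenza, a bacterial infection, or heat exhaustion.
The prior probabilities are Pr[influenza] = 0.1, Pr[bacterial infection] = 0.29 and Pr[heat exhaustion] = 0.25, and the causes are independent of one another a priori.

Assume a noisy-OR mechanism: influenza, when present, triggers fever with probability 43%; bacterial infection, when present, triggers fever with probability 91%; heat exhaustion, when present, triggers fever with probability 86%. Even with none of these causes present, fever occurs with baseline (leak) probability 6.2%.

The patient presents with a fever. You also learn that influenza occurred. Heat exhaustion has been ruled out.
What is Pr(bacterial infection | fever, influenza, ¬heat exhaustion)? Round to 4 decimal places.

Under noisy-OR, P(fever | causes) = 1 − (1−0.062)·∏(1−qᵢ) over the active causes.
P(fever | influenza, ¬heat exhaustion) = 0.46534·0.71 + 0.951881·0.29 = 0.330391 + 0.276045 = 0.606436
Restricting to configurations with bacterial infection present: 0.951881·0.29 = 0.276045.
P(bacterial infection | fever, influenza, ¬heat exhaustion) = 0.276045 / 0.606436 ≈ 0.4552

Pr(bacterial infection | fever, influenza, ¬heat exhaustion) ≈ 0.4552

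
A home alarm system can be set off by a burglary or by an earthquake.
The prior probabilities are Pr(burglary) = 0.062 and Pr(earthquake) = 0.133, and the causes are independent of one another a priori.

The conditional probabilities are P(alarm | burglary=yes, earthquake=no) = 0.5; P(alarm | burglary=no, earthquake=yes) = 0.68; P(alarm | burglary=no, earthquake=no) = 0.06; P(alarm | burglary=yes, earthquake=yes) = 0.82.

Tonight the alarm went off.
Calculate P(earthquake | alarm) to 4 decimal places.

Sum P(alarm|·) weighted by the priors over the 4 (burglary, earthquake) configurations:
  P(alarm) = 0.06·0.938·0.867 + 0.68·0.938·0.133 + 0.5·0.062·0.867 + 0.82·0.062·0.133
        = 0.048795 + 0.084833 + 0.026877 + 0.006762 = 0.167267
Keeping only the earthquake-present terms gives 0.091595, so
  P(earthquake | alarm) = 0.091595 / 0.167267 ≈ 0.5476

P(earthquake | alarm) ≈ 0.5476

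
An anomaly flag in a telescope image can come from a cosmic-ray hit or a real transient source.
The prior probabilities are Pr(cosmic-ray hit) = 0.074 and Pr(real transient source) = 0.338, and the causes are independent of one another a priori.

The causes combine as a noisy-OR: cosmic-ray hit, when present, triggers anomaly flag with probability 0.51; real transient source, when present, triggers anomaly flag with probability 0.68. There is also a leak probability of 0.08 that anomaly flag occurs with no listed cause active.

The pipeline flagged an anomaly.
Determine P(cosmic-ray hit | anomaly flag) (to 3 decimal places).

Under noisy-OR, P(anomaly flag | causes) = 1 − (1−0.08)·∏(1−qᵢ) over the active causes.
Sum P(anomaly flag|·) weighted by the priors over the 4 (cosmic-ray hit, real transient source) configurations:
  P(anomaly flag) = 0.08·0.926·0.662 + 0.7056·0.926·0.338 + 0.5492·0.074·0.662 + 0.855744·0.074·0.338
        = 0.049041 + 0.220844 + 0.026904 + 0.021404 = 0.318193
The terms with cosmic-ray hit present sum to 0.048308, so
  P(cosmic-ray hit | anomaly flag) = 0.048308 / 0.318193 ≈ 0.152

P(cosmic-ray hit | anomaly flag) ≈ 0.152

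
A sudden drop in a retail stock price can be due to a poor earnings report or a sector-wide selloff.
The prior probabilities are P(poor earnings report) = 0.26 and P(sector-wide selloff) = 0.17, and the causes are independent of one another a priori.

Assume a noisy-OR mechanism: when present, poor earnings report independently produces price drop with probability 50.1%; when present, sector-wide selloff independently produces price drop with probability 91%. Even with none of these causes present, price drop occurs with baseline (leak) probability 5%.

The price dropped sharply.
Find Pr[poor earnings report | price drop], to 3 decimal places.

Under noisy-OR, P(price drop | causes) = 1 − (1−0.05)·∏(1−qᵢ) over the active causes.
P(price drop) = 0.05×0.74×0.83 + 0.9145×0.74×0.17 + 0.52595×0.26×0.83 + 0.957336×0.26×0.17 = 0.030710 + 0.115044 + 0.113500 + 0.042314 = 0.301568
Of this, 0.155814 comes from 0.113500 + 0.042314 (the poor earnings report=true cases).
So P(poor earnings report | price drop) = 0.155814/0.301568 ≈ 0.517.

Pr[poor earnings report | price drop] ≈ 0.517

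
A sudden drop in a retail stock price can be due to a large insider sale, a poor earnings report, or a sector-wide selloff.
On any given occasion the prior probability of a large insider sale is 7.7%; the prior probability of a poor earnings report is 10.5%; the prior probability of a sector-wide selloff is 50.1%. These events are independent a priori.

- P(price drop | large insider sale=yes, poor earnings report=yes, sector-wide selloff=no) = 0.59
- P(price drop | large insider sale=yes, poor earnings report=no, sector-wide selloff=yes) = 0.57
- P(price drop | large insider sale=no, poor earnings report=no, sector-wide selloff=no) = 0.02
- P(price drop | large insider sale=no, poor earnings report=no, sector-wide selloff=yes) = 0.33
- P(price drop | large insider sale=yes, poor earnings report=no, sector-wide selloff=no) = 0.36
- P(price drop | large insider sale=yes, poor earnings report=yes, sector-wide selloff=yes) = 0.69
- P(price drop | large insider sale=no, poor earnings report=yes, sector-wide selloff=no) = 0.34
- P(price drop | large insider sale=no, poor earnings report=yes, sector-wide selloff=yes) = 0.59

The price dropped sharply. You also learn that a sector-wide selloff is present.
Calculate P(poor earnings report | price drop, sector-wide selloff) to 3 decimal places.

P(poor earnings report | price drop, sector-wide selloff) ≈ 0.168

For the numerator, keep only poor earnings report=true terms: 0.057180 + 0.005579 = 0.062759
Normalizer over all consistent configurations: 0.33·0.923·0.895 + 0.59·0.923·0.105 + 0.57·0.077·0.895 + 0.69·0.077·0.105 = 0.374649
Posterior = 0.062759 / 0.374649 ≈ 0.168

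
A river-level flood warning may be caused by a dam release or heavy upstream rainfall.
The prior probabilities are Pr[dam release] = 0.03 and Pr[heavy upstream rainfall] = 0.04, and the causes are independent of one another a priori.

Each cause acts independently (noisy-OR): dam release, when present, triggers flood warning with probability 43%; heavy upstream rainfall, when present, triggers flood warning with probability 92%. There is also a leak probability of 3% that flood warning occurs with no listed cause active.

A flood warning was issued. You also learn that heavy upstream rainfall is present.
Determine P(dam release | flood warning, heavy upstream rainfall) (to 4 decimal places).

P(dam release | flood warning, heavy upstream rainfall) ≈ 0.0311

Under noisy-OR, P(flood warning | causes) = 1 − (1−0.03)·∏(1−qᵢ) over the active causes.
P(flood warning | heavy upstream rainfall) = 0.9224*0.97 + 0.955768*0.03 = 0.894728 + 0.028673 = 0.923401
The dam release-present share is 0.955768*0.03 = 0.028673.
P(dam release | flood warning, heavy upstream rainfall) = 0.028673 / 0.923401 ≈ 0.0311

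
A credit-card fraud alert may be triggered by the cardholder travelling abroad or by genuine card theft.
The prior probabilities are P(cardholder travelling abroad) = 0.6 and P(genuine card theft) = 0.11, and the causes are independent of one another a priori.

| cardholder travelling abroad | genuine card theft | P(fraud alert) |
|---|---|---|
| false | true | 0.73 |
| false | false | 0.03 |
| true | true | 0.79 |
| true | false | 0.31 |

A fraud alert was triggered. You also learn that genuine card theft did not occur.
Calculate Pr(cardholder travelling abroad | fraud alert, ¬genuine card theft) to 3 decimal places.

Pr(cardholder travelling abroad | fraud alert, ¬genuine card theft) ≈ 0.939

Weight on cardholder travelling abroad=true, given the evidence: 0.31·0.6 = 0.186000
Denominator P(fraud alert | ¬genuine card theft): 0.03·0.4 + 0.31·0.6 = 0.198000
P(cardholder travelling abroad | fraud alert, ¬genuine card theft) = 0.186000/0.198000 ≈ 0.939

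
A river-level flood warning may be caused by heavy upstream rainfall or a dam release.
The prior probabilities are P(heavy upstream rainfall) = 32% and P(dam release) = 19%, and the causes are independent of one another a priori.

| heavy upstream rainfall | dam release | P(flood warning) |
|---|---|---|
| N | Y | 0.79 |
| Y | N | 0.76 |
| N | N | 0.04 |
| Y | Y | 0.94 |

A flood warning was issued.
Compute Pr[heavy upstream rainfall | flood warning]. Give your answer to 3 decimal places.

Pr[heavy upstream rainfall | flood warning] ≈ 0.672

P(flood warning) = 0.04×0.68×0.81 + 0.79×0.68×0.19 + 0.76×0.32×0.81 + 0.94×0.32×0.19 = 0.022032 + 0.102068 + 0.196992 + 0.057152 = 0.378244
Of this, 0.254144 comes from 0.196992 + 0.057152 (the heavy upstream rainfall=true cases).
Hence the posterior is 0.254144/0.378244 ≈ 0.672.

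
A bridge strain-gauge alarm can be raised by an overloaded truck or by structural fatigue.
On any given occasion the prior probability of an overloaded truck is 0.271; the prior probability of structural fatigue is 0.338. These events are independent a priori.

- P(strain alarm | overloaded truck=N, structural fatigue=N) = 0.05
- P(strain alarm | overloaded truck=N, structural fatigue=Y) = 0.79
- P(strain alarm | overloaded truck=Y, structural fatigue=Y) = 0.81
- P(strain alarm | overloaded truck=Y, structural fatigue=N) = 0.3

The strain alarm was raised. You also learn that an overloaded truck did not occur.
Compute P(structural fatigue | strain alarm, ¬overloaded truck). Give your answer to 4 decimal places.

P(structural fatigue | strain alarm, ¬overloaded truck) ≈ 0.8897

P(strain alarm | ¬overloaded truck) = 0.05×0.662 + 0.79×0.338 = 0.033100 + 0.267020 = 0.300120
Restricting to configurations with structural fatigue present: 0.79×0.338 = 0.267020.
So P(structural fatigue | strain alarm, ¬overloaded truck) = 0.267020/0.300120 ≈ 0.8897.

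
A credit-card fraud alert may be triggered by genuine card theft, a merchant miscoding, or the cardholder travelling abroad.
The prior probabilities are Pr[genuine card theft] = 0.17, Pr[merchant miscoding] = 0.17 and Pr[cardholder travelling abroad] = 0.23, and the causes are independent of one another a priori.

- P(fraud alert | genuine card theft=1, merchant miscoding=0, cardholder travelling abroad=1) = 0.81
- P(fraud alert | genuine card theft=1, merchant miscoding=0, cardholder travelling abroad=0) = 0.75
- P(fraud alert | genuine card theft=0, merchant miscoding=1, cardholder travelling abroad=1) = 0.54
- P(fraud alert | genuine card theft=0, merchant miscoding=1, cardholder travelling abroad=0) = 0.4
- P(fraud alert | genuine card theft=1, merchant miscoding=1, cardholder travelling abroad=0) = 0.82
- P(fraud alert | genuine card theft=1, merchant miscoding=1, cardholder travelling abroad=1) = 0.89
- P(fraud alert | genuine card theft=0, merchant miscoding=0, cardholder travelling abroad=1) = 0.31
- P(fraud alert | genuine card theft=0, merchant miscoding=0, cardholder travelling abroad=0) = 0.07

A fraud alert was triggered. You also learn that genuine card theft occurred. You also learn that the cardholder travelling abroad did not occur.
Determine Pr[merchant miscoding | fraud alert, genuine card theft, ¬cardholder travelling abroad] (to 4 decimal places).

Pr[merchant miscoding | fraud alert, genuine card theft, ¬cardholder travelling abroad] ≈ 0.1830

Weight on merchant miscoding=true, given the evidence: 0.82*0.17 = 0.139400
Normalizer over all consistent configurations: 0.75*0.83 + 0.82*0.17 = 0.761900
P(merchant miscoding | fraud alert, genuine card theft, ¬cardholder travelling abroad) = 0.139400/0.761900 ≈ 0.1830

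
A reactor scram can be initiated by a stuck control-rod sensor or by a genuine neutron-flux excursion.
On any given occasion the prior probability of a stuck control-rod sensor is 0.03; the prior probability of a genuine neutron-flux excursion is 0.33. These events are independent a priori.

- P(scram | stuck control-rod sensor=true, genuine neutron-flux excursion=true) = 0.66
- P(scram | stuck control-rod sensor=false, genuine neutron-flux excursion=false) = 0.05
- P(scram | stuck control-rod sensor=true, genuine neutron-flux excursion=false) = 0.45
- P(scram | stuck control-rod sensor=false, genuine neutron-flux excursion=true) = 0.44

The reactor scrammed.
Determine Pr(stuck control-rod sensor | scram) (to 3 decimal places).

Pr(stuck control-rod sensor | scram) ≈ 0.082

P(scram) = 0.05*0.97*0.67 + 0.44*0.97*0.33 + 0.45*0.03*0.67 + 0.66*0.03*0.33 = 0.032495 + 0.140844 + 0.009045 + 0.006534 = 0.188918
Of this, 0.015579 comes from 0.009045 + 0.006534 (the stuck control-rod sensor=true cases).
So P(stuck control-rod sensor | scram) = 0.015579/0.188918 ≈ 0.082.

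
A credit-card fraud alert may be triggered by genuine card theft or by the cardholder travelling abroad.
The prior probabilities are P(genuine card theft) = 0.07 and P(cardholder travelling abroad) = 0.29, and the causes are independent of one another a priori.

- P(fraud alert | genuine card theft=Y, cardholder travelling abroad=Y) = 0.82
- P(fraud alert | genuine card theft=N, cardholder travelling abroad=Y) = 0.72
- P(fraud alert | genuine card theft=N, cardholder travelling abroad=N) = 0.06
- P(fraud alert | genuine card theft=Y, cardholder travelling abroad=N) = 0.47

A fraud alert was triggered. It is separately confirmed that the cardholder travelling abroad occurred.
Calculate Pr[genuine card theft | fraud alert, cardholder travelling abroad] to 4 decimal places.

Pr[genuine card theft | fraud alert, cardholder travelling abroad] ≈ 0.0790

Enumerate both values of genuine card theft and weight by the priors:
  P(fraud alert | cardholder travelling abroad) = 0.72×0.93 + 0.82×0.07
        = 0.669600 + 0.057400 = 0.727000
Keeping only the genuine card theft-present terms gives 0.057400, so
  P(genuine card theft | fraud alert, cardholder travelling abroad) = 0.057400 / 0.727000 ≈ 0.0790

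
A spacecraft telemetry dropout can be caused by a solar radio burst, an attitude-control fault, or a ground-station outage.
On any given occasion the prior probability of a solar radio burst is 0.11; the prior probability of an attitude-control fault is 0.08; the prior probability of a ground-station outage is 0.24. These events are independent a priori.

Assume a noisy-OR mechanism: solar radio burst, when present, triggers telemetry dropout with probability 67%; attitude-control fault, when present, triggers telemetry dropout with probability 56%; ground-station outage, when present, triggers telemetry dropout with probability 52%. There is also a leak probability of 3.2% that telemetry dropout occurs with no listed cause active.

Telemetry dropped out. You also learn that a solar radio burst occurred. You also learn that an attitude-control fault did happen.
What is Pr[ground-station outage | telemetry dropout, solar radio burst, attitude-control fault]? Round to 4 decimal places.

Under noisy-OR, P(telemetry dropout | causes) = 1 − (1−0.032)·∏(1−qᵢ) over the active causes.
Sum P(telemetry dropout|·) weighted by the priors over both values of ground-station outage:
  P(telemetry dropout | solar radio burst, attitude-control fault) = 0.859446*0.76 + 0.932534*0.24
        = 0.653179 + 0.223808 = 0.876987
Keeping only the ground-station outage-present terms gives 0.223808, so
  P(ground-station outage | telemetry dropout, solar radio burst, attitude-control fault) = 0.223808 / 0.876987 ≈ 0.2552

Pr[ground-station outage | telemetry dropout, solar radio burst, attitude-control fault] ≈ 0.2552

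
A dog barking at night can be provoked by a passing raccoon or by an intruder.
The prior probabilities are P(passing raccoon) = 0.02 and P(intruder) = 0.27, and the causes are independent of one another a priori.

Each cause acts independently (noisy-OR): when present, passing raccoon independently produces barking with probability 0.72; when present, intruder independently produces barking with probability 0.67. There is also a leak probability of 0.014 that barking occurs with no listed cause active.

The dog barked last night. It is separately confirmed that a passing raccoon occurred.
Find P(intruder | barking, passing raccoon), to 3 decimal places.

Under noisy-OR, P(barking | causes) = 1 − (1−0.014)·∏(1−qᵢ) over the active causes.
Weight on intruder=true, given the evidence: 0.908894*0.27 = 0.245401
Denominator P(barking | passing raccoon): 0.72392*0.73 + 0.908894*0.27 = 0.773863
P(intruder | barking, passing raccoon) = 0.245401/0.773863 ≈ 0.317

P(intruder | barking, passing raccoon) ≈ 0.317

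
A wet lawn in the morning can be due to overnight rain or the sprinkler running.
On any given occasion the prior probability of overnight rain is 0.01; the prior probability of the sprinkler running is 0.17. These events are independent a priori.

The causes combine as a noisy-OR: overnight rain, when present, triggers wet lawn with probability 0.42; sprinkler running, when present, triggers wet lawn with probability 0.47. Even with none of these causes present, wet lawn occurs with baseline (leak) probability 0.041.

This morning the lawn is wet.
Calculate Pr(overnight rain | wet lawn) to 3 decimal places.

Pr(overnight rain | wet lawn) ≈ 0.040

Under noisy-OR, P(wet lawn | causes) = 1 − (1−0.041)·∏(1−qᵢ) over the active causes.
Numerator (weight on configurations with overnight rain): 0.003683 + 0.001199 = 0.004882
Denominator P(wet lawn): 0.041*0.99*0.83 + 0.49173*0.99*0.17 + 0.44378*0.01*0.83 + 0.705203*0.01*0.17 = 0.121330
Posterior = 0.004882 / 0.121330 ≈ 0.040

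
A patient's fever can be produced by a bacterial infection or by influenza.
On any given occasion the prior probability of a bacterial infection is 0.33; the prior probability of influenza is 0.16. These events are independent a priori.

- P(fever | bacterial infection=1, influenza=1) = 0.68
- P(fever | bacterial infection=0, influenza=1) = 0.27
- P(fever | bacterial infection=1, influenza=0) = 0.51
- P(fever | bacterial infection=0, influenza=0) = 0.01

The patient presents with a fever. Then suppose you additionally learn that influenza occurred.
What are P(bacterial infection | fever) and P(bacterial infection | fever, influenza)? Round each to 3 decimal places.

P(bacterial infection | fever) ≈ 0.837; P(bacterial infection | fever, influenza) ≈ 0.554

P(fever) = 0.01×0.67×0.84 + 0.27×0.67×0.16 + 0.51×0.33×0.84 + 0.68×0.33×0.16 = 0.005628 + 0.028944 + 0.141372 + 0.035904 = 0.211848
Of this, 0.177276 comes from 0.141372 + 0.035904 (the bacterial infection=true cases).
Hence the posterior is 0.177276/0.211848 ≈ 0.837.

Now also conditioning on influenza=true:
Numerator (weight on configurations with bacterial infection): 0.68·0.33 = 0.224400
Normalizer over all consistent configurations: 0.27·0.67 + 0.68·0.33 = 0.405300
Posterior = 0.224400 / 0.405300 ≈ 0.554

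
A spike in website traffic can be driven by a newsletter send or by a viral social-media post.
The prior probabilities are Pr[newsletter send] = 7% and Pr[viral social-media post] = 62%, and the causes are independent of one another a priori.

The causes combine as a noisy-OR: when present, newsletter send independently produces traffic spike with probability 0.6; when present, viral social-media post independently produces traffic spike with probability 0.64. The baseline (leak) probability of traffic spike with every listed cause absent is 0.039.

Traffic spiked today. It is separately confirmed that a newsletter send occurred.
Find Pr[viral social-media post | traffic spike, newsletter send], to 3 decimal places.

Pr[viral social-media post | traffic spike, newsletter send] ≈ 0.695

Under noisy-OR, P(traffic spike | causes) = 1 − (1−0.039)·∏(1−qᵢ) over the active causes.
By total probability over both values of viral social-media post:
  P(traffic spike | newsletter send) = 0.6156·0.38 + 0.861616·0.62
        = 0.233928 + 0.534202 = 0.768130
The terms with viral social-media post present sum to 0.534202, so
  P(viral social-media post | traffic spike, newsletter send) = 0.534202 / 0.768130 ≈ 0.695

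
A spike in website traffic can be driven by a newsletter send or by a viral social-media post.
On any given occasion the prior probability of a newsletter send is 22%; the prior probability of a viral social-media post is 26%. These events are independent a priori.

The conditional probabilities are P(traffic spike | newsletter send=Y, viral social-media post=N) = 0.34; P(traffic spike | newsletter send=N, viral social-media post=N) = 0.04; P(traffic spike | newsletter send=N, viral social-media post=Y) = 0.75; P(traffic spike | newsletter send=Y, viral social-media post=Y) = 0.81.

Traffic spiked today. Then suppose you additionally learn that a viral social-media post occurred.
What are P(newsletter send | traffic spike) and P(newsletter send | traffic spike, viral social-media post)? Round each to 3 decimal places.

P(newsletter send | traffic spike) ≈ 0.367; P(newsletter send | traffic spike, viral social-media post) ≈ 0.233

Numerator (weight on configurations with newsletter send): 0.055352 + 0.046332 = 0.101684
Normalizer over all consistent configurations: 0.04*0.78*0.74 + 0.75*0.78*0.26 + 0.34*0.22*0.74 + 0.81*0.22*0.26 = 0.276872
Posterior = 0.101684 / 0.276872 ≈ 0.367

Now condition on the additional information:
Sum P(traffic spike|·) weighted by the priors over both values of newsletter send:
  P(traffic spike | viral social-media post) = 0.75×0.78 + 0.81×0.22
        = 0.585000 + 0.178200 = 0.763200
Keeping only the newsletter send-present terms gives 0.178200, so
  P(newsletter send | traffic spike, viral social-media post) = 0.178200 / 0.763200 ≈ 0.233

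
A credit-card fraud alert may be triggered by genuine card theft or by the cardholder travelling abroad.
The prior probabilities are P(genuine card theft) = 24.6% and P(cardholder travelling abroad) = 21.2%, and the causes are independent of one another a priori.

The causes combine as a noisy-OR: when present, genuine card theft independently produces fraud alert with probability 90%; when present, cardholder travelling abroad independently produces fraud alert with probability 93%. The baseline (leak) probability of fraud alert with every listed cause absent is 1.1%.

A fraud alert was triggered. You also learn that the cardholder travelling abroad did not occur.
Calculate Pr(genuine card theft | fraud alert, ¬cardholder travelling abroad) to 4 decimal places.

Pr(genuine card theft | fraud alert, ¬cardholder travelling abroad) ≈ 0.9639

Under noisy-OR, P(fraud alert | causes) = 1 − (1−0.011)·∏(1−qᵢ) over the active causes.
For the numerator, keep only genuine card theft=true terms: 0.9011·0.246 = 0.221671
Denominator P(fraud alert | ¬cardholder travelling abroad): 0.011·0.754 + 0.9011·0.246 = 0.229965
Posterior = 0.221671 / 0.229965 ≈ 0.9639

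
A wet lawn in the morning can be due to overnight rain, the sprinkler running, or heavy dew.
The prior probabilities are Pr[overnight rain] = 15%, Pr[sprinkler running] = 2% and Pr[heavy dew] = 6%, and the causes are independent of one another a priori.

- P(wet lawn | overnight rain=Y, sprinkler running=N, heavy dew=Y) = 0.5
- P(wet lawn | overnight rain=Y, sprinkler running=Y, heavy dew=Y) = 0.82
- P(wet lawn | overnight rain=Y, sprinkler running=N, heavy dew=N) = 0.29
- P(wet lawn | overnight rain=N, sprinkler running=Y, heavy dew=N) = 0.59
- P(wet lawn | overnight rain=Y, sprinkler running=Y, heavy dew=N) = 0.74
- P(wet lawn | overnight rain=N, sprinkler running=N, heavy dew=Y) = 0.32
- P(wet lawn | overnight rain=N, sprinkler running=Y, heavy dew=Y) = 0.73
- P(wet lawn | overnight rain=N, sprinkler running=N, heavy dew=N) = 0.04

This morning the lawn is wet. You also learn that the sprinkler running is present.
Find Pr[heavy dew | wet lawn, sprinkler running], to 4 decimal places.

Pr[heavy dew | wet lawn, sprinkler running] ≈ 0.0719

P(wet lawn | sprinkler running) = 0.59×0.85×0.94 + 0.73×0.85×0.06 + 0.74×0.15×0.94 + 0.82×0.15×0.06 = 0.471410 + 0.037230 + 0.104340 + 0.007380 = 0.620360
Of this, 0.044610 comes from 0.037230 + 0.007380 (the heavy dew=true cases).
Hence the posterior is 0.044610/0.620360 ≈ 0.0719.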